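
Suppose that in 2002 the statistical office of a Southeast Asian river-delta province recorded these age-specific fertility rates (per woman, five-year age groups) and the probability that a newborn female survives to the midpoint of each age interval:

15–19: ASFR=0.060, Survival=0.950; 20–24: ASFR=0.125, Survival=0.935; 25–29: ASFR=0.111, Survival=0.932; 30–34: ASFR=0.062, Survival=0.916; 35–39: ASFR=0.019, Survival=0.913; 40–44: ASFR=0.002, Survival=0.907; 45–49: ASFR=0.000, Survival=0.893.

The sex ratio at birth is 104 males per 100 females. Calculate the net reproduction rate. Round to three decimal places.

Proportion female at birth = 100 / (100 + 104) = 0.49020.
Per-age-group product (5 × ASFR × survival probability):
  15–19: 5 × 0.060 × 0.950 = 0.28500
  20–24: 5 × 0.125 × 0.935 = 0.58438
  25–29: 5 × 0.111 × 0.932 = 0.51726
  30–34: 5 × 0.062 × 0.916 = 0.28396
  35–39: 5 × 0.019 × 0.913 = 0.08674
  40–44: 5 × 0.002 × 0.907 = 0.00907
  45–49: 5 × 0.000 × 0.893 = 0.00000
Sum = 1.76641
NRR = 0.49020 × 1.76641 = 0.86589

0.866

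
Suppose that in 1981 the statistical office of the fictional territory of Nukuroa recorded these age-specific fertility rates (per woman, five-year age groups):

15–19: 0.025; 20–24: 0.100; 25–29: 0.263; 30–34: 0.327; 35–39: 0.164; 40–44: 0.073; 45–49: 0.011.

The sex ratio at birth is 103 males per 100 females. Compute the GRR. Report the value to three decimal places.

2.372

Proportion female at birth = 100 / (100 + 103) = 0.49261.
Sum of ASFRs = 0.025 + 0.100 + 0.263 + 0.327 + 0.164 + 0.073 + 0.011 = 0.963
TFR = 5 × 0.963 = 4.815
GRR = 0.49261 × 4.815 = 2.37192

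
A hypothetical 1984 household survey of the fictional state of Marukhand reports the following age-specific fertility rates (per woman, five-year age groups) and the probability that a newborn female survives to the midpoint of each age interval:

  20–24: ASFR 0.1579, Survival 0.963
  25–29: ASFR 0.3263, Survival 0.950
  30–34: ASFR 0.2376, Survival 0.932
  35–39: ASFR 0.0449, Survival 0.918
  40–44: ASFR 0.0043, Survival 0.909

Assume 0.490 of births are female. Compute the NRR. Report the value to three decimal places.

Proportion female at birth = 0.490.
Weighting each age-specific rate by interval width and survival:
  20–24: 5 × 0.1579 × 0.963 = 0.76029
  25–29: 5 × 0.3263 × 0.950 = 1.54993
  30–34: 5 × 0.2376 × 0.932 = 1.10722
  35–39: 5 × 0.0449 × 0.918 = 0.20609
  40–44: 5 × 0.0043 × 0.909 = 0.01954
Sum = 3.64307
NRR = 0.490 × 3.64307 = 1.78510
NRR > 1, so each generation more than replaces itself.

1.785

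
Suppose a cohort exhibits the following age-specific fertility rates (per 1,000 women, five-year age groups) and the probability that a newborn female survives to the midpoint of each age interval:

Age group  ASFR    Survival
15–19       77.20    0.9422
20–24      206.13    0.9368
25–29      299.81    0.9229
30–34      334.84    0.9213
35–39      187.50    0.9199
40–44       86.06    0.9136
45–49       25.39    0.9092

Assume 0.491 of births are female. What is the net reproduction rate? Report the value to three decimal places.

2.762

Proportion female at birth = 0.491.
Weighting each age-specific rate by interval width and survival:
  15–19: 5 × 77.20/1000 × 0.9422 = 0.36369
  20–24: 5 × 206.13/1000 × 0.9368 = 0.96551
  25–29: 5 × 299.81/1000 × 0.9229 = 1.38347
  30–34: 5 × 334.84/1000 × 0.9213 = 1.54244
  35–39: 5 × 187.50/1000 × 0.9199 = 0.86241
  40–44: 5 × 86.06/1000 × 0.9136 = 0.39312
  45–49: 5 × 25.39/1000 × 0.9092 = 0.11542
Sum = 5.62606
NRR = 0.491 × 5.62606 = 2.76240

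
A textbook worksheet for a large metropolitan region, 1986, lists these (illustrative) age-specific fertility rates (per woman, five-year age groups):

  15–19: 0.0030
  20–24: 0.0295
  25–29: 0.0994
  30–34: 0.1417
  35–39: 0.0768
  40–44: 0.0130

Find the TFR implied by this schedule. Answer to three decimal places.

1.817

Sum of ASFRs = 0.0030 + 0.0295 + 0.0994 + 0.1417 + 0.0768 + 0.0130 = 0.3634
TFR = 5 × 0.3634 = 1.817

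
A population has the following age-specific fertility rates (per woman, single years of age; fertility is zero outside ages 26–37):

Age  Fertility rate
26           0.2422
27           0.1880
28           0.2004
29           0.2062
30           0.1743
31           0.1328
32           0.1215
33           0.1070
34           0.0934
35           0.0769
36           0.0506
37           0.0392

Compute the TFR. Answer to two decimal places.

1.63

Sum of ASFRs = 0.2422 + 0.1880 + 0.2004 + 0.2062 + 0.1743 + 0.1328 + 0.1215 + 0.1070 + 0.0934 + 0.0769 + 0.0506 + 0.0392 = 1.6325
TFR = 1.6325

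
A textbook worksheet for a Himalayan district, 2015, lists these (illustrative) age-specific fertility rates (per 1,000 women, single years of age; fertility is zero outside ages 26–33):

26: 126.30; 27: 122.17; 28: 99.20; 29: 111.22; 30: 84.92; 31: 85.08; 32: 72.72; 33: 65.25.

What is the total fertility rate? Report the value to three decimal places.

0.767

Sum of ASFRs = 126.30 + 122.17 + 99.20 + 111.22 + 84.92 + 85.08 + 72.72 + 65.25 = 766.86
TFR = 766.86 / 1000 = 0.76686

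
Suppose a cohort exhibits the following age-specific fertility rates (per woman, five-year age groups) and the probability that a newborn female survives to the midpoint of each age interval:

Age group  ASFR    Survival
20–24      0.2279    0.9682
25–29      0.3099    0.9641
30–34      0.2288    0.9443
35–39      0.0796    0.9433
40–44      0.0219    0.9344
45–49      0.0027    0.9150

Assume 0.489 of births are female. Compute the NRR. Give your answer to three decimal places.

2.038

Proportion female at birth = 0.489.
Each age group contributes 5 × ASFR × survival:
  20–24: 5 × 0.2279 × 0.9682 = 1.10326
  25–29: 5 × 0.3099 × 0.9641 = 1.49387
  30–34: 5 × 0.2288 × 0.9443 = 1.08028
  35–39: 5 × 0.0796 × 0.9433 = 0.37543
  40–44: 5 × 0.0219 × 0.9344 = 0.10232
  45–49: 5 × 0.0027 × 0.9150 = 0.01235
Sum = 4.16751
NRR = 0.489 × 4.16751 = 2.03791
With NRR above 1 the population is above replacement fertility.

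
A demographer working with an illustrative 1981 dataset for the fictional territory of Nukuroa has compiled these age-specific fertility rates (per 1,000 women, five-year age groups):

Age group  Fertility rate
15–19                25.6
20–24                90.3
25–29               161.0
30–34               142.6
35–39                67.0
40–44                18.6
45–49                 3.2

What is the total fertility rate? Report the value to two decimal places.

Sum of ASFRs = 25.6 + 90.3 + 161.0 + 142.6 + 67.0 + 18.6 + 3.2 = 508.3
TFR = 5 × 508.3 / 1000 = 2.5415

2.54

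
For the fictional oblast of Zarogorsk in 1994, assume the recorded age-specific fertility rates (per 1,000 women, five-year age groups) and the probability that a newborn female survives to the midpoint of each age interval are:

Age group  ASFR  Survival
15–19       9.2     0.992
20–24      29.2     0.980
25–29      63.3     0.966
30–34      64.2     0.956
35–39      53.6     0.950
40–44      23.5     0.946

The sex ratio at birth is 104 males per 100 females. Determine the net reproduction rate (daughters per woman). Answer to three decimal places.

Proportion female at birth = 100 / (100 + 104) = 0.49020.
Survival-weighted fertility by age (5·fₓ·Sₓ):
  15–19: 5 × 9.2/1000 × 0.992 = 0.04563
  20–24: 5 × 29.2/1000 × 0.980 = 0.14308
  25–29: 5 × 63.3/1000 × 0.966 = 0.30574
  30–34: 5 × 64.2/1000 × 0.956 = 0.30688
  35–39: 5 × 53.6/1000 × 0.950 = 0.25460
  40–44: 5 × 23.5/1000 × 0.946 = 0.11116
Sum = 1.16709
NRR = 0.49020 × 1.16709 = 0.57211
An NRR under 1 implies long-run decline under these rates.

0.572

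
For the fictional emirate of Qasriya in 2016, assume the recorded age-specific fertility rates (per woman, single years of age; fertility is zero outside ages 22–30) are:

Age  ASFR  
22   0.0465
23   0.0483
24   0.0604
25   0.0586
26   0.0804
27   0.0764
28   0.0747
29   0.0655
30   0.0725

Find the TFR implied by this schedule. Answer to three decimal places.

Sum of ASFRs = 0.0465 + 0.0483 + 0.0604 + 0.0586 + 0.0804 + 0.0764 + 0.0747 + 0.0655 + 0.0725 = 0.5833
TFR = 0.5833

0.583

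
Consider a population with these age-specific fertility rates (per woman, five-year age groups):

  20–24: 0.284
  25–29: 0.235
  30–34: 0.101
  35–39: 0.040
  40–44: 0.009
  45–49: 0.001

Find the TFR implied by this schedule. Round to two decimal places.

Sum of ASFRs = 0.284 + 0.235 + 0.101 + 0.040 + 0.009 + 0.001 = 0.670
TFR = 5 × 0.670 = 3.35

3.35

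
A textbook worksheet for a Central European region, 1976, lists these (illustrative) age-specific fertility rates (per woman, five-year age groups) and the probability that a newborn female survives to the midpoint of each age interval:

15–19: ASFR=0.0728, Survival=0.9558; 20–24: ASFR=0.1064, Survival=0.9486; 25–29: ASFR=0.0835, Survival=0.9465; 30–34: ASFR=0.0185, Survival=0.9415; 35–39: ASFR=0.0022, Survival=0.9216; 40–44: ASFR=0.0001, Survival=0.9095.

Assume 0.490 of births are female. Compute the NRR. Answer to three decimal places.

0.659

Proportion female at birth = 0.490.
Each age group contributes 5 × ASFR × survival:
  15–19: 5 × 0.0728 × 0.9558 = 0.34791
  20–24: 5 × 0.1064 × 0.9486 = 0.50466
  25–29: 5 × 0.0835 × 0.9465 = 0.39516
  30–34: 5 × 0.0185 × 0.9415 = 0.08709
  35–39: 5 × 0.0022 × 0.9216 = 0.01014
  40–44: 5 × 0.0001 × 0.9095 = 0.00045
Sum = 1.34541
NRR = 0.490 × 1.34541 = 0.65925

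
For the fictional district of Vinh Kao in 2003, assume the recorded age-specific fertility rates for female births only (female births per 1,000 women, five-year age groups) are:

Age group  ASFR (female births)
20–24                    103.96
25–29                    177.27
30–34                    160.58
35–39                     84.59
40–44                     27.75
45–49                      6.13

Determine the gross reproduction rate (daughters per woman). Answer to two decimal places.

2.80

Sum of female ASFRs = 103.96 + 177.27 + 160.58 + 84.59 + 27.75 + 6.13 = 560.28
GRR = 5 × 560.28 / 1000 = 2.8014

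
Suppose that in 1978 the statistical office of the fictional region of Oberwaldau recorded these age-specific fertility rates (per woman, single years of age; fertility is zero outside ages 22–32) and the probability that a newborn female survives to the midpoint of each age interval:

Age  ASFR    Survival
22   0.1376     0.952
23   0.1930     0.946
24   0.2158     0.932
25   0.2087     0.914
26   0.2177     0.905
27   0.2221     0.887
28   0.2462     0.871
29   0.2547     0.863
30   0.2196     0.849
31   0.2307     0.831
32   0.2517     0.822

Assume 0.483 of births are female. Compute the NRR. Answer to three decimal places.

Proportion female at birth = 0.483.
Each age group contributes 1 × ASFR × survival:
  22: 1 × 0.1376 × 0.952 = 0.13100
  23: 1 × 0.1930 × 0.946 = 0.18258
  24: 1 × 0.2158 × 0.932 = 0.20113
  25: 1 × 0.2087 × 0.914 = 0.19075
  26: 1 × 0.2177 × 0.905 = 0.19702
  27: 1 × 0.2221 × 0.887 = 0.19700
  28: 1 × 0.2462 × 0.871 = 0.21444
  29: 1 × 0.2547 × 0.863 = 0.21981
  30: 1 × 0.2196 × 0.849 = 0.18644
  31: 1 × 0.2307 × 0.831 = 0.19171
  32: 1 × 0.2517 × 0.822 = 0.20690
Sum = 2.11878
NRR = 0.483 × 2.11878 = 1.02337
NRR > 1, so each generation more than replaces itself.

1.023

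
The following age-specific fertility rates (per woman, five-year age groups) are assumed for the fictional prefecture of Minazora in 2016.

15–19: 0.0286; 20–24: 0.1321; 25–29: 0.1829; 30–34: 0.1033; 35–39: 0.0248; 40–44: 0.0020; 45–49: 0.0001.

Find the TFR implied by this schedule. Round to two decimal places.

2.37

Sum of ASFRs = 0.0286 + 0.1321 + 0.1829 + 0.1033 + 0.0248 + 0.0020 + 0.0001 = 0.4738
TFR = 5 × 0.4738 = 2.369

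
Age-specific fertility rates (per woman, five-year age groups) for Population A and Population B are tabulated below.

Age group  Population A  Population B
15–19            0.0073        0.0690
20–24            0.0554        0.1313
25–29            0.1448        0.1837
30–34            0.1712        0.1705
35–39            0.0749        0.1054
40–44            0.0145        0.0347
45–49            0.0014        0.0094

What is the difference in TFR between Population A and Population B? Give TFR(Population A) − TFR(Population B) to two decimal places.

-1.17

Population A:
  Sum of ASFRs = 0.0073 + 0.0554 + 0.1448 + 0.1712 + 0.0749 + 0.0145 + 0.0014 = 0.4695
  TFR = 5 × 0.4695 = 2.3475
Population B:
  Sum of ASFRs = 0.0690 + 0.1313 + 0.1837 + 0.1705 + 0.1054 + 0.0347 + 0.0094 = 0.7040
  TFR = 5 × 0.7040 = 3.52
Difference = 2.3475 − 3.52 = -1.1725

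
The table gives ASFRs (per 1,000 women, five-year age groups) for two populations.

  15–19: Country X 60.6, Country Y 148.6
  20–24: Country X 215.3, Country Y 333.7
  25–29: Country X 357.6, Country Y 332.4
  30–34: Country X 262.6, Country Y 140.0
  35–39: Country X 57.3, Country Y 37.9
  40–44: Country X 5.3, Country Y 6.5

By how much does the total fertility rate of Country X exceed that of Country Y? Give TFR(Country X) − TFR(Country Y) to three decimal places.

-0.202

Country X:
  Sum of ASFRs = 60.6 + 215.3 + 357.6 + 262.6 + 57.3 + 5.3 = 958.7
  TFR = 5 × 958.7 / 1000 = 4.7935
Country Y:
  Sum of ASFRs = 148.6 + 333.7 + 332.4 + 140.0 + 37.9 + 6.5 = 999.1
  TFR = 5 × 999.1 / 1000 = 4.9955
Difference = 4.7935 − 4.9955 = -0.202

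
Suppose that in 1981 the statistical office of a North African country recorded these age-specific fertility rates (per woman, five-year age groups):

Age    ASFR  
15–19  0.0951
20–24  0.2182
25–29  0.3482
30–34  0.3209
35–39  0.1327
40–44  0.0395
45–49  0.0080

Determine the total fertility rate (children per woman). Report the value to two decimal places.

Sum of ASFRs = 0.0951 + 0.2182 + 0.3482 + 0.3209 + 0.1327 + 0.0395 + 0.0080 = 1.1626
TFR = 5 × 1.1626 = 5.813

5.81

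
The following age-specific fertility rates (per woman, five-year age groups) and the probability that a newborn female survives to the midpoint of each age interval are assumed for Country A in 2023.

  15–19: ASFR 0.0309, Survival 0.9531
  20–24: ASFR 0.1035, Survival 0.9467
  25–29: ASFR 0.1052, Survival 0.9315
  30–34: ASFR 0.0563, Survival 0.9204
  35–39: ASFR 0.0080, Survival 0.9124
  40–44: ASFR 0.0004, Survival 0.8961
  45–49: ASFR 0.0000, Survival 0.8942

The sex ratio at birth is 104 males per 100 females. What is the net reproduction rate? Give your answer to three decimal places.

0.698

Proportion female at birth = 100 / (100 + 104) = 0.49020.
Survival-weighted fertility by age (5·fₓ·Sₓ):
  15–19: 5 × 0.0309 × 0.9531 = 0.14725
  20–24: 5 × 0.1035 × 0.9467 = 0.48992
  25–29: 5 × 0.1052 × 0.9315 = 0.48997
  30–34: 5 × 0.0563 × 0.9204 = 0.25909
  35–39: 5 × 0.0080 × 0.9124 = 0.03650
  40–44: 5 × 0.0004 × 0.8961 = 0.00179
  45–49: 5 × 0.0000 × 0.8942 = 0.00000
Sum = 1.42452
NRR = 0.49020 × 1.42452 = 0.69830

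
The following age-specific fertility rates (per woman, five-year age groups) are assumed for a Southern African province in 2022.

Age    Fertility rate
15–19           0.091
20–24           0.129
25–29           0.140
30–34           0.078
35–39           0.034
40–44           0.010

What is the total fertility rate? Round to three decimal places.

Sum of ASFRs = 0.091 + 0.129 + 0.140 + 0.078 + 0.034 + 0.010 = 0.482
TFR = 5 × 0.482 = 2.41

2.410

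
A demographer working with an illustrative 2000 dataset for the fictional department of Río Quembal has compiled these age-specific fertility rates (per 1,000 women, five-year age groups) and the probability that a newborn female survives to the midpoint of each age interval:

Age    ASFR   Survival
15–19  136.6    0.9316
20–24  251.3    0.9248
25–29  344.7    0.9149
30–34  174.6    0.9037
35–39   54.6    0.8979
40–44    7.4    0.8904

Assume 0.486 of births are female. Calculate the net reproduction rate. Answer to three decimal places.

2.159

Proportion female at birth = 0.486.
Weighting each age-specific rate by interval width and survival:
  15–19: 5 × 136.6/1000 × 0.9316 = 0.63628
  20–24: 5 × 251.3/1000 × 0.9248 = 1.16201
  25–29: 5 × 344.7/1000 × 0.9149 = 1.57683
  30–34: 5 × 174.6/1000 × 0.9037 = 0.78893
  35–39: 5 × 54.6/1000 × 0.8979 = 0.24513
  40–44: 5 × 7.4/1000 × 0.8904 = 0.03294
Sum = 4.44212
NRR = 0.486 × 4.44212 = 2.15887
An NRR exceeding 1 indicates intrinsic growth under these rates.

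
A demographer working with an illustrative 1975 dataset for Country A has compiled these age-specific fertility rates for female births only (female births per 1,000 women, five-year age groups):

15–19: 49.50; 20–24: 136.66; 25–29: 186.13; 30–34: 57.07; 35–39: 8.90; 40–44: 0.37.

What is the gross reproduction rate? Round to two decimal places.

Sum of female ASFRs = 49.50 + 136.66 + 186.13 + 57.07 + 8.90 + 0.37 = 438.63
GRR = 5 × 438.63 / 1000 = 2.19315

2.19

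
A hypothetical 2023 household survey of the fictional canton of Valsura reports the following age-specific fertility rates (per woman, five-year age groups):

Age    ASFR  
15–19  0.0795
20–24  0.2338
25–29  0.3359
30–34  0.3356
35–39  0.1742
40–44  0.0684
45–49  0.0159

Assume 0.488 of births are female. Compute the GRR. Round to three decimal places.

Proportion female at birth = 0.488.
Sum of ASFRs = 0.0795 + 0.2338 + 0.3359 + 0.3356 + 0.1742 + 0.0684 + 0.0159 = 1.2433
TFR = 5 × 1.2433 = 6.2165
GRR = 0.488 × 6.2165 = 3.03365

3.034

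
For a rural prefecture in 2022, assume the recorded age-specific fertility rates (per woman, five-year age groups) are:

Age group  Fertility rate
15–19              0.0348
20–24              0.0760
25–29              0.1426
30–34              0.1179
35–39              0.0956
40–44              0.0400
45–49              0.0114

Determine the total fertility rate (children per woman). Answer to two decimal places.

Sum of ASFRs = 0.0348 + 0.0760 + 0.1426 + 0.1179 + 0.0956 + 0.0400 + 0.0114 = 0.5183
TFR = 5 × 0.5183 = 2.5915

2.59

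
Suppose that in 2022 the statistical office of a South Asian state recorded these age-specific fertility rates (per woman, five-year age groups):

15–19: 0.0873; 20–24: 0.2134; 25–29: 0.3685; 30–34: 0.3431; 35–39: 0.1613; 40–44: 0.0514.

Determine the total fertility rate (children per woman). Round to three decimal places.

6.125

Sum of ASFRs = 0.0873 + 0.2134 + 0.3685 + 0.3431 + 0.1613 + 0.0514 = 1.2250
TFR = 5 × 1.2250 = 6.125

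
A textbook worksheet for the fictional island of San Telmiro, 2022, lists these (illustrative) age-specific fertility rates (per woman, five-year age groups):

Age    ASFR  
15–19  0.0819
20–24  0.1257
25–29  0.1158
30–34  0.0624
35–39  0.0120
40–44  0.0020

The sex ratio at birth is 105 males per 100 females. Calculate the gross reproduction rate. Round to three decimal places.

0.975

Proportion female at birth = 100 / (100 + 105) = 0.48780.
Sum of ASFRs = 0.0819 + 0.1257 + 0.1158 + 0.0624 + 0.0120 + 0.0020 = 0.3998
TFR = 5 × 0.3998 = 1.999
GRR = 0.48780 × 1.999 = 0.97511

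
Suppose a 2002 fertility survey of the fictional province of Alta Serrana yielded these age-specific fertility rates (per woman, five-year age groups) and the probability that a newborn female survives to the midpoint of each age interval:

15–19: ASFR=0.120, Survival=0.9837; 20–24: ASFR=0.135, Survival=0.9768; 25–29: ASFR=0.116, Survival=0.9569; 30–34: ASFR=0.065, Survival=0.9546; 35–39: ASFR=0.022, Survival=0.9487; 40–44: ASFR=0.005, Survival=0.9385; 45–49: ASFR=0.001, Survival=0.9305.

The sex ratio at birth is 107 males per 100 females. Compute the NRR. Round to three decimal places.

1.086

Proportion female at birth = 100 / (100 + 107) = 0.48309.
Per-age-group product (5 × ASFR × survival probability):
  15–19: 5 × 0.120 × 0.9837 = 0.59022
  20–24: 5 × 0.135 × 0.9768 = 0.65934
  25–29: 5 × 0.116 × 0.9569 = 0.55500
  30–34: 5 × 0.065 × 0.9546 = 0.31025
  35–39: 5 × 0.022 × 0.9487 = 0.10436
  40–44: 5 × 0.005 × 0.9385 = 0.02346
  45–49: 5 × 0.001 × 0.9305 = 0.00465
Sum = 2.24728
NRR = 0.48309 × 2.24728 = 1.08564
With NRR above 1 the population is above replacement fertility.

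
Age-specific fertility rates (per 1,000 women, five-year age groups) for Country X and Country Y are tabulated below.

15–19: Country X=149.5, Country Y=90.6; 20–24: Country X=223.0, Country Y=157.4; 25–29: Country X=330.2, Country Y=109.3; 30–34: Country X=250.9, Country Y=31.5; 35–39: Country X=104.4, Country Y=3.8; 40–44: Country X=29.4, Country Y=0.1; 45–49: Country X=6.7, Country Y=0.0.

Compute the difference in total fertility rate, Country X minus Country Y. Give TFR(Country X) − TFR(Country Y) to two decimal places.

3.51

Country X:
  Sum of ASFRs = 149.5 + 223.0 + 330.2 + 250.9 + 104.4 + 29.4 + 6.7 = 1094.1
  TFR = 5 × 1094.1 / 1000 = 5.4705
Country Y:
  Sum of ASFRs = 90.6 + 157.4 + 109.3 + 31.5 + 3.8 + 0.1 + 0.0 = 392.7
  TFR = 5 × 392.7 / 1000 = 1.9635
Difference = 5.4705 − 1.9635 = 3.507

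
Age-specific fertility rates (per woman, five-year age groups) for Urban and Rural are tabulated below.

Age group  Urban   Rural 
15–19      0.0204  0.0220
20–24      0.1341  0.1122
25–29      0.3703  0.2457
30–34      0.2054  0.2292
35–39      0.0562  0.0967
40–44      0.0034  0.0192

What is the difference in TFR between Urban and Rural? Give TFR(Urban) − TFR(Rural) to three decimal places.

Urban:
  Sum of ASFRs = 0.0204 + 0.1341 + 0.3703 + 0.2054 + 0.0562 + 0.0034 = 0.7898
  TFR = 5 × 0.7898 = 3.949
Rural:
  Sum of ASFRs = 0.0220 + 0.1122 + 0.2457 + 0.2292 + 0.0967 + 0.0192 = 0.7250
  TFR = 5 × 0.7250 = 3.625
Difference = 3.949 − 3.625 = 0.324

0.324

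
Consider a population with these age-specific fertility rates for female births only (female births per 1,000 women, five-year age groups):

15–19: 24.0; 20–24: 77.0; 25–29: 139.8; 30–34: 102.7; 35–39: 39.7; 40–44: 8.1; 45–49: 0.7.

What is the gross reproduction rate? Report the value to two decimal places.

1.96

Sum of female ASFRs = 24.0 + 77.0 + 139.8 + 102.7 + 39.7 + 8.1 + 0.7 = 392.0
GRR = 5 × 392.0 / 1000 = 1.96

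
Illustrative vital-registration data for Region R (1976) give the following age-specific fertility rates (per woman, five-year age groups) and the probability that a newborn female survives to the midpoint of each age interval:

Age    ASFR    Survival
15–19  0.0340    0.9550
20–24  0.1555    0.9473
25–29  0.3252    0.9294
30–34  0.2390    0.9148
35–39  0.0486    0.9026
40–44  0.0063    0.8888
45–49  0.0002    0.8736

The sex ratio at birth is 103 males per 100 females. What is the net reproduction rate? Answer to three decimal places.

Proportion female at birth = 100 / (100 + 103) = 0.49261.
Each age group contributes 5 × ASFR × survival:
  15–19: 5 × 0.0340 × 0.9550 = 0.16235
  20–24: 5 × 0.1555 × 0.9473 = 0.73653
  25–29: 5 × 0.3252 × 0.9294 = 1.51120
  30–34: 5 × 0.2390 × 0.9148 = 1.09319
  35–39: 5 × 0.0486 × 0.9026 = 0.21933
  40–44: 5 × 0.0063 × 0.8888 = 0.02800
  45–49: 5 × 0.0002 × 0.8736 = 0.00087
Sum = 3.75147
NRR = 0.49261 × 3.75147 = 1.84801
NRR > 1, so each generation more than replaces itself.

1.848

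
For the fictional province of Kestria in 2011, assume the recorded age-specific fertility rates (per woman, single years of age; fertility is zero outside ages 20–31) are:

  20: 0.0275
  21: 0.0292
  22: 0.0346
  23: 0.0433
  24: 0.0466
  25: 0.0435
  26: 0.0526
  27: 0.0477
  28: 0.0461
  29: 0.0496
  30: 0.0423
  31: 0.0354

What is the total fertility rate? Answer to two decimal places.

0.50

Sum of ASFRs = 0.0275 + 0.0292 + 0.0346 + 0.0433 + 0.0466 + 0.0435 + 0.0526 + 0.0477 + 0.0461 + 0.0496 + 0.0423 + 0.0354 = 0.4984
TFR = 0.4984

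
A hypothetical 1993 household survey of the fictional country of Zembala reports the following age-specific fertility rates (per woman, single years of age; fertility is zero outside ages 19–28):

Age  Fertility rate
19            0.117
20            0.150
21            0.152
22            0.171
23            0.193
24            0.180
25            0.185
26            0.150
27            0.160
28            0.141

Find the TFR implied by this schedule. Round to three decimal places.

Sum of ASFRs = 0.117 + 0.150 + 0.152 + 0.171 + 0.193 + 0.180 + 0.185 + 0.150 + 0.160 + 0.141 = 1.599
TFR = 1.599

1.599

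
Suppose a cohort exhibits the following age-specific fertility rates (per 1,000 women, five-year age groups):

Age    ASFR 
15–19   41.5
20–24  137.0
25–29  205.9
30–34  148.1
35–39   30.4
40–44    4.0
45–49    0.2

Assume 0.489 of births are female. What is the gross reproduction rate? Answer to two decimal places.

Proportion female at birth = 0.489.
Sum of ASFRs = 41.5 + 137.0 + 205.9 + 148.1 + 30.4 + 4.0 + 0.2 = 567.1
TFR = 5 × 567.1 / 1000 = 2.8355
GRR = 0.489 × 2.8355 = 1.38656

1.39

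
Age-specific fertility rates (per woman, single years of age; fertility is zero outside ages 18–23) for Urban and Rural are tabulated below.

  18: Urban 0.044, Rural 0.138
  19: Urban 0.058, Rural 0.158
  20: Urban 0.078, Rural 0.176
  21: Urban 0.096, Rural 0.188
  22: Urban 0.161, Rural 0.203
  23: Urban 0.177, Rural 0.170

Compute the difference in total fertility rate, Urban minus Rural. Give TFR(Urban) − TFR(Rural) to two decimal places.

Urban:
  Sum of ASFRs = 0.044 + 0.058 + 0.078 + 0.096 + 0.161 + 0.177 = 0.614
  TFR = 0.614
Rural:
  Sum of ASFRs = 0.138 + 0.158 + 0.176 + 0.188 + 0.203 + 0.170 = 1.033
  TFR = 1.033
Difference = 0.614 − 1.033 = -0.419

-0.42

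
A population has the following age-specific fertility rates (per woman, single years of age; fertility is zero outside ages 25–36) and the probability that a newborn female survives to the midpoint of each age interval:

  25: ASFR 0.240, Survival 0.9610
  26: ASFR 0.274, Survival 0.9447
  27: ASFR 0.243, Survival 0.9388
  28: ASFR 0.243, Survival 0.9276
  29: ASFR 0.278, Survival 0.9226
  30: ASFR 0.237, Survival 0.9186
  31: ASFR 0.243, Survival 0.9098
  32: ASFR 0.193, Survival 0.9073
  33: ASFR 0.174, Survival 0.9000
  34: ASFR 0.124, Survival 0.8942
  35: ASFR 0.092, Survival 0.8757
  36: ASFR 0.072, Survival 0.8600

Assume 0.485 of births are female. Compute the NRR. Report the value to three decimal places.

Proportion female at birth = 0.485.
Per-age-group product (1 × ASFR × survival probability):
  25: 1 × 0.240 × 0.9610 = 0.23064
  26: 1 × 0.274 × 0.9447 = 0.25885
  27: 1 × 0.243 × 0.9388 = 0.22813
  28: 1 × 0.243 × 0.9276 = 0.22541
  29: 1 × 0.278 × 0.9226 = 0.25648
  30: 1 × 0.237 × 0.9186 = 0.21771
  31: 1 × 0.243 × 0.9098 = 0.22108
  32: 1 × 0.193 × 0.9073 = 0.17511
  33: 1 × 0.174 × 0.9000 = 0.15660
  34: 1 × 0.124 × 0.8942 = 0.11088
  35: 1 × 0.092 × 0.8757 = 0.08056
  36: 1 × 0.072 × 0.8600 = 0.06192
Sum = 2.22337
NRR = 0.485 × 2.22337 = 1.07833

1.078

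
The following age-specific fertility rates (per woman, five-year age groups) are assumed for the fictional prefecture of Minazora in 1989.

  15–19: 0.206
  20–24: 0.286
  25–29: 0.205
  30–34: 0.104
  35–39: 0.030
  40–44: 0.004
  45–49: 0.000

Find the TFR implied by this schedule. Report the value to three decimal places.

Sum of ASFRs = 0.206 + 0.286 + 0.205 + 0.104 + 0.030 + 0.004 + 0.000 = 0.835
TFR = 5 × 0.835 = 4.175

4.175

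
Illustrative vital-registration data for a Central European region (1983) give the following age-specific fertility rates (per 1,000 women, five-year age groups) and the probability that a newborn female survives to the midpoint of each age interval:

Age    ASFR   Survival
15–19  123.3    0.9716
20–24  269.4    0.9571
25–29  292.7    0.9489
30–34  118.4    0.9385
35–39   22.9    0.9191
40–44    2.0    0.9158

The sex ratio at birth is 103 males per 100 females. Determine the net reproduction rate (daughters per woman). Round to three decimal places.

Proportion female at birth = 100 / (100 + 103) = 0.49261.
Per-age-group product (5 × ASFR × survival probability):
  15–19: 5 × 123.3/1000 × 0.9716 = 0.59899
  20–24: 5 × 269.4/1000 × 0.9571 = 1.28921
  25–29: 5 × 292.7/1000 × 0.9489 = 1.38872
  30–34: 5 × 118.4/1000 × 0.9385 = 0.55559
  35–39: 5 × 22.9/1000 × 0.9191 = 0.10524
  40–44: 5 × 2.0/1000 × 0.9158 = 0.00916
Sum = 3.94691
NRR = 0.49261 × 3.94691 = 1.94429

1.944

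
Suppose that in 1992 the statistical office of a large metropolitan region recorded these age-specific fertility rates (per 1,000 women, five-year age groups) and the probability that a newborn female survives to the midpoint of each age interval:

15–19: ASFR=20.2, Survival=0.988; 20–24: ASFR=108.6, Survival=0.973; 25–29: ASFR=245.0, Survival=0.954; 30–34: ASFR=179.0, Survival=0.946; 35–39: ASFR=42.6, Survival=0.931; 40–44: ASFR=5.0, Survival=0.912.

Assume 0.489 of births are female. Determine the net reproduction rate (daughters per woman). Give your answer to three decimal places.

1.401

Proportion female at birth = 0.489.
Weighting each age-specific rate by interval width and survival:
  15–19: 5 × 20.2/1000 × 0.988 = 0.09979
  20–24: 5 × 108.6/1000 × 0.973 = 0.52834
  25–29: 5 × 245.0/1000 × 0.954 = 1.16865
  30–34: 5 × 179.0/1000 × 0.946 = 0.84667
  35–39: 5 × 42.6/1000 × 0.931 = 0.19830
  40–44: 5 × 5.0/1000 × 0.912 = 0.02280
Sum = 2.86455
NRR = 0.489 × 2.86455 = 1.40076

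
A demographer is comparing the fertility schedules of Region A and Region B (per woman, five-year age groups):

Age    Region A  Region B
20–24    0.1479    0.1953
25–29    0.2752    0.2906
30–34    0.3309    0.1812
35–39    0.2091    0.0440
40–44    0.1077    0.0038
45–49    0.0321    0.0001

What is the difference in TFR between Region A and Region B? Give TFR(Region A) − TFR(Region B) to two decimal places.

Region A:
  Sum of ASFRs = 0.1479 + 0.2752 + 0.3309 + 0.2091 + 0.1077 + 0.0321 = 1.1029
  TFR = 5 × 1.1029 = 5.5145
Region B:
  Sum of ASFRs = 0.1953 + 0.2906 + 0.1812 + 0.0440 + 0.0038 + 0.0001 = 0.7150
  TFR = 5 × 0.7150 = 3.575
Difference = 5.5145 − 3.575 = 1.9395

1.94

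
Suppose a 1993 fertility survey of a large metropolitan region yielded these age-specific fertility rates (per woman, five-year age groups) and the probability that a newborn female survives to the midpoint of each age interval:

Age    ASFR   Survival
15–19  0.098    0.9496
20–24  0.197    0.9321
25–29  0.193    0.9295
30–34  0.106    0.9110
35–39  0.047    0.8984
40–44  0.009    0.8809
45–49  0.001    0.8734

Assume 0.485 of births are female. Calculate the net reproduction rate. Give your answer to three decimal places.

Proportion female at birth = 0.485.
Per-age-group product (5 × ASFR × survival probability):
  15–19: 5 × 0.098 × 0.9496 = 0.46530
  20–24: 5 × 0.197 × 0.9321 = 0.91812
  25–29: 5 × 0.193 × 0.9295 = 0.89697
  30–34: 5 × 0.106 × 0.9110 = 0.48283
  35–39: 5 × 0.047 × 0.8984 = 0.21112
  40–44: 5 × 0.009 × 0.8809 = 0.03964
  45–49: 5 × 0.001 × 0.8734 = 0.00437
Sum = 3.01835
NRR = 0.485 × 3.01835 = 1.46390

1.464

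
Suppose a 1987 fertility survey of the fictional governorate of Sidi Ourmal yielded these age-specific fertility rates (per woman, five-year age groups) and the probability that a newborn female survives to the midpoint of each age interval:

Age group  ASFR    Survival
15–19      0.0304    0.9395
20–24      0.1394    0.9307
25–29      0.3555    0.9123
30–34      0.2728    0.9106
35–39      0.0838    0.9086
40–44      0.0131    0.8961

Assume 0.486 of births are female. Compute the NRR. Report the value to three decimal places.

Proportion female at birth = 0.486.
Weighting each age-specific rate by interval width and survival:
  15–19: 5 × 0.0304 × 0.9395 = 0.14280
  20–24: 5 × 0.1394 × 0.9307 = 0.64870
  25–29: 5 × 0.3555 × 0.9123 = 1.62161
  30–34: 5 × 0.2728 × 0.9106 = 1.24206
  35–39: 5 × 0.0838 × 0.9086 = 0.38070
  40–44: 5 × 0.0131 × 0.8961 = 0.05869
Sum = 4.09456
NRR = 0.486 × 4.09456 = 1.98996

1.990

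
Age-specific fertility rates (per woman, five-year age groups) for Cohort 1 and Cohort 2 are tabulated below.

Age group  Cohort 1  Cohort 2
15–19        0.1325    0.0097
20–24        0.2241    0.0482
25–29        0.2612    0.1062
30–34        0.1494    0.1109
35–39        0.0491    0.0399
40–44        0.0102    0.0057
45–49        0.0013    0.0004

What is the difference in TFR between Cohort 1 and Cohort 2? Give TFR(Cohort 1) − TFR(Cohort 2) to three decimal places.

2.534

Cohort 1:
  Sum of ASFRs = 0.1325 + 0.2241 + 0.2612 + 0.1494 + 0.0491 + 0.0102 + 0.0013 = 0.8278
  TFR = 5 × 0.8278 = 4.139
Cohort 2:
  Sum of ASFRs = 0.0097 + 0.0482 + 0.1062 + 0.1109 + 0.0399 + 0.0057 + 0.0004 = 0.3210
  TFR = 5 × 0.3210 = 1.605
Difference = 4.139 − 1.605 = 2.534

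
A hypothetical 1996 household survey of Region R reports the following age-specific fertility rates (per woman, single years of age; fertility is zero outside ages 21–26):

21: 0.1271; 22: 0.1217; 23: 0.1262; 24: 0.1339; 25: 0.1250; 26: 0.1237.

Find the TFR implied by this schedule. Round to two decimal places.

0.76

Sum of ASFRs = 0.1271 + 0.1217 + 0.1262 + 0.1339 + 0.1250 + 0.1237 = 0.7576
TFR = 0.7576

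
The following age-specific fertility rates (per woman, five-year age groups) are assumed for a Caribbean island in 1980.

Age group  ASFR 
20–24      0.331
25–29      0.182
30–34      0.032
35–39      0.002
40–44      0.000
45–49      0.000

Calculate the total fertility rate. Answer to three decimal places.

2.735

Sum of ASFRs = 0.331 + 0.182 + 0.032 + 0.002 + 0.000 + 0.000 = 0.547
TFR = 5 × 0.547 = 2.735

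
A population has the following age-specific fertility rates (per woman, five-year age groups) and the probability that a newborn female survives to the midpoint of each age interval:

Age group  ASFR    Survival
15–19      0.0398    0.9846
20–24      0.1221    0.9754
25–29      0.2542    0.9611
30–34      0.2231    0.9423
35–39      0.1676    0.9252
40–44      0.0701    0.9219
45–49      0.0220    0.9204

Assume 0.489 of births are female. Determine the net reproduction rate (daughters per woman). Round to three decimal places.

Proportion female at birth = 0.489.
Weighting each age-specific rate by interval width and survival:
  15–19: 5 × 0.0398 × 0.9846 = 0.19594
  20–24: 5 × 0.1221 × 0.9754 = 0.59548
  25–29: 5 × 0.2542 × 0.9611 = 1.22156
  30–34: 5 × 0.2231 × 0.9423 = 1.05114
  35–39: 5 × 0.1676 × 0.9252 = 0.77532
  40–44: 5 × 0.0701 × 0.9219 = 0.32313
  45–49: 5 × 0.0220 × 0.9204 = 0.10124
Sum = 4.26381
NRR = 0.489 × 4.26381 = 2.08500

2.085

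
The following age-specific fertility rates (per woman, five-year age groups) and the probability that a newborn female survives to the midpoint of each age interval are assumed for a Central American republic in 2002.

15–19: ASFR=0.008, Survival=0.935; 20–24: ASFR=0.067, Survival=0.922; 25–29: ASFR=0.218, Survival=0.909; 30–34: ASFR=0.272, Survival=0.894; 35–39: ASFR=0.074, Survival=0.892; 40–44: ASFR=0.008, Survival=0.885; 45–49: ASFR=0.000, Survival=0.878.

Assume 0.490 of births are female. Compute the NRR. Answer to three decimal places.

Proportion female at birth = 0.490.
Per-age-group product (5 × ASFR × survival probability):
  15–19: 5 × 0.008 × 0.935 = 0.03740
  20–24: 5 × 0.067 × 0.922 = 0.30887
  25–29: 5 × 0.218 × 0.909 = 0.99081
  30–34: 5 × 0.272 × 0.894 = 1.21584
  35–39: 5 × 0.074 × 0.892 = 0.33004
  40–44: 5 × 0.008 × 0.885 = 0.03540
  45–49: 5 × 0.000 × 0.878 = 0.00000
Sum = 2.91836
NRR = 0.490 × 2.91836 = 1.43000

1.430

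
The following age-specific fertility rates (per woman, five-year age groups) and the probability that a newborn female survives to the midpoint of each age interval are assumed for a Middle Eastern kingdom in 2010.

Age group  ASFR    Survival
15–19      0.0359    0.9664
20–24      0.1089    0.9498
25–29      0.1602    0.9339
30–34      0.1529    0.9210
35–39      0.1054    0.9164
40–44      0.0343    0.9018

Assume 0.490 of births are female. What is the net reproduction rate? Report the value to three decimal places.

1.362

Proportion female at birth = 0.490.
Weighting each age-specific rate by interval width and survival:
  15–19: 5 × 0.0359 × 0.9664 = 0.17347
  20–24: 5 × 0.1089 × 0.9498 = 0.51717
  25–29: 5 × 0.1602 × 0.9339 = 0.74805
  30–34: 5 × 0.1529 × 0.9210 = 0.70410
  35–39: 5 × 0.1054 × 0.9164 = 0.48294
  40–44: 5 × 0.0343 × 0.9018 = 0.15466
Sum = 2.78039
NRR = 0.490 × 2.78039 = 1.36239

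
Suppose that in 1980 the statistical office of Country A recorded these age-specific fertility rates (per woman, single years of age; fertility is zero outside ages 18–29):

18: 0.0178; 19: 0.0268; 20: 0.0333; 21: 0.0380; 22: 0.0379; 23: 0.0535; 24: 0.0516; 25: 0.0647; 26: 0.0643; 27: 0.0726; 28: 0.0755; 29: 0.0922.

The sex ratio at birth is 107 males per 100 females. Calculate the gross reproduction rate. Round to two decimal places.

0.30

Proportion female at birth = 100 / (100 + 107) = 0.48309.
Sum of ASFRs = 0.0178 + 0.0268 + 0.0333 + 0.0380 + 0.0379 + 0.0535 + 0.0516 + 0.0647 + 0.0643 + 0.0726 + 0.0755 + 0.0922 = 0.6282
TFR = 0.6282
GRR = 0.48309 × 0.6282 = 0.30348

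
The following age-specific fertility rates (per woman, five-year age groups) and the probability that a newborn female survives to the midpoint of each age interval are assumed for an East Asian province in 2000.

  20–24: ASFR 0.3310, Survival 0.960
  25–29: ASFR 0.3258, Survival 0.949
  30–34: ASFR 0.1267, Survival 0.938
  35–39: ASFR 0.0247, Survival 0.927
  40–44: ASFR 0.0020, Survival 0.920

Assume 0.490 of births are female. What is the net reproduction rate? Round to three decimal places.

Proportion female at birth = 0.490.
Weighting each age-specific rate by interval width and survival:
  20–24: 5 × 0.3310 × 0.960 = 1.58880
  25–29: 5 × 0.3258 × 0.949 = 1.54592
  30–34: 5 × 0.1267 × 0.938 = 0.59422
  35–39: 5 × 0.0247 × 0.927 = 0.11448
  40–44: 5 × 0.0020 × 0.920 = 0.00920
Sum = 3.85262
NRR = 0.490 × 3.85262 = 1.88778

1.888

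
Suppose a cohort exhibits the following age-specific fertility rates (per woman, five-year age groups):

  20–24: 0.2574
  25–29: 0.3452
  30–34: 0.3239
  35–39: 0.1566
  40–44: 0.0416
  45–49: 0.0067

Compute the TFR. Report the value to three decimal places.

Sum of ASFRs = 0.2574 + 0.3452 + 0.3239 + 0.1566 + 0.0416 + 0.0067 = 1.1314
TFR = 5 × 1.1314 = 5.657

5.657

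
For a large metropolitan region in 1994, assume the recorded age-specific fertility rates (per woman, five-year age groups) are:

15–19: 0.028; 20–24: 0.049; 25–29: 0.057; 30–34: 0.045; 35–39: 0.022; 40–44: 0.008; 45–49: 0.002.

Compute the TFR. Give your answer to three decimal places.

1.055

Sum of ASFRs = 0.028 + 0.049 + 0.057 + 0.045 + 0.022 + 0.008 + 0.002 = 0.211
TFR = 5 × 0.211 = 1.055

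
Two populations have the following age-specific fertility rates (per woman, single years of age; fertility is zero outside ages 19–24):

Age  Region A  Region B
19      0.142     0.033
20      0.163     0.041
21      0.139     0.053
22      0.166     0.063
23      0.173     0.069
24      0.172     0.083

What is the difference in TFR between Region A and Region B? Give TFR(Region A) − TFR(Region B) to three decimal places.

0.613

Region A:
  Sum of ASFRs = 0.142 + 0.163 + 0.139 + 0.166 + 0.173 + 0.172 = 0.955
  TFR = 0.955
Region B:
  Sum of ASFRs = 0.033 + 0.041 + 0.053 + 0.063 + 0.069 + 0.083 = 0.342
  TFR = 0.342
Difference = 0.955 − 0.342 = 0.613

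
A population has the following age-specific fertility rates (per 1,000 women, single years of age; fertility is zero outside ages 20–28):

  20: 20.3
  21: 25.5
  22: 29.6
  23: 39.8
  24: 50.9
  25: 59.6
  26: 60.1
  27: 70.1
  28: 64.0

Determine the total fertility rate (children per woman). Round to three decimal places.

Sum of ASFRs = 20.3 + 25.5 + 29.6 + 39.8 + 50.9 + 59.6 + 60.1 + 70.1 + 64.0 = 419.9
TFR = 419.9 / 1000 = 0.4199

0.420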